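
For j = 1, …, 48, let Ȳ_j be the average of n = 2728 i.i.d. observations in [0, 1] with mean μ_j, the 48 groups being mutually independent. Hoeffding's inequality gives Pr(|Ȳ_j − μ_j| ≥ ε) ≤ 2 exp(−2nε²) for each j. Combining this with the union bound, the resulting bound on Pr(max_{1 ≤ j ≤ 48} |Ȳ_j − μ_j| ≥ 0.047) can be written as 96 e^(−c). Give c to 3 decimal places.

12.052

Union bound over the 48 events: Pr(max_{1 ≤ j ≤ 48} |Ȳ_j − μ_j| ≥ 0.047) ≤ 48·2·exp(−2nε²) = 96 exp(−2·2728·0.047²).
So c = 2·2728·0.047² = 12.0523.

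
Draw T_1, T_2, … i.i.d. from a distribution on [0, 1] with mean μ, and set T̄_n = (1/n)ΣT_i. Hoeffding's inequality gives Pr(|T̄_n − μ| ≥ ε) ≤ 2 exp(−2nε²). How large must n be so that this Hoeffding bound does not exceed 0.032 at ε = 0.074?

Require 2·exp(−2nε²) ≤ 0.032, i.e. 2nε² ≥ ln(2/0.032) = 4.135167.
So n ≥ 4.135167 / (2·0.074²) = 377.572.
The smallest integer n is 378.

378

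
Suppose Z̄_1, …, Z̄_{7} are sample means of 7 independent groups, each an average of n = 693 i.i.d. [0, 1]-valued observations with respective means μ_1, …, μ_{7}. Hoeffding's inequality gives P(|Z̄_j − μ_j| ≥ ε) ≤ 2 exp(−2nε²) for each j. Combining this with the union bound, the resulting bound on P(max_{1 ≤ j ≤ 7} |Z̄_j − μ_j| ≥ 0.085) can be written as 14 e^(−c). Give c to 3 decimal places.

10.014

Union bound over the 7 events: P(max_{1 ≤ j ≤ 7} |Z̄_j − μ_j| ≥ 0.085) ≤ 7·2·exp(−2nε²) = 14 exp(−2·693·0.085²).
So c = 2·693·0.085² = 10.0138.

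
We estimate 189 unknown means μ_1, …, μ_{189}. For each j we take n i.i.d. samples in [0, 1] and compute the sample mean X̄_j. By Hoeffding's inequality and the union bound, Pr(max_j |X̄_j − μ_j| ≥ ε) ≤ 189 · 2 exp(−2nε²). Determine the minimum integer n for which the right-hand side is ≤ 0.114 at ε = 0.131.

237

Need 2·189·exp(−2nε²) ≤ 0.114, i.e. exp(−2nε²) ≤ 0.114/378.
So 2nε² ≥ ln(378/0.114) = 8.106451.
Hence n ≥ 8.106451/(2·0.131²) = 236.188.
The smallest integer n is 237.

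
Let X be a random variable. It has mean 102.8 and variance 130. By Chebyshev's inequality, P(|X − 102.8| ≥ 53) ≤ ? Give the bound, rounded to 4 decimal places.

0.0463

Chebyshev: P(|X − μ| ≥ t) ≤ Var(X)/t².
Bound = 130 / 2809 = 0.0463.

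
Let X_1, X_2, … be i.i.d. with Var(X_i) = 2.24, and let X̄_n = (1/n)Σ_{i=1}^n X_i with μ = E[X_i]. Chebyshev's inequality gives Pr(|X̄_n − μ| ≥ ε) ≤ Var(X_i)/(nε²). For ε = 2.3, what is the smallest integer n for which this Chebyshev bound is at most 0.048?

Require 2.24/(n·2.3²) ≤ 0.048, i.e. n ≥ 2.24/(0.048·2.3²) = 8.822.
The smallest integer n is 9.

9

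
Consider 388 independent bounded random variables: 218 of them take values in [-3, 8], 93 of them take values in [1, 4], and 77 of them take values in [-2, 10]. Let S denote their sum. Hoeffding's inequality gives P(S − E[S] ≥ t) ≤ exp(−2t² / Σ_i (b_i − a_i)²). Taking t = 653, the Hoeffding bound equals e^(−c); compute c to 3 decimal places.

Σ(b_i − a_i)² = 218·11² + 93·3² + 77·12² = 38303.
c = 2t² / 38303 = 2·653² / 38303 = 22.2650.

22.265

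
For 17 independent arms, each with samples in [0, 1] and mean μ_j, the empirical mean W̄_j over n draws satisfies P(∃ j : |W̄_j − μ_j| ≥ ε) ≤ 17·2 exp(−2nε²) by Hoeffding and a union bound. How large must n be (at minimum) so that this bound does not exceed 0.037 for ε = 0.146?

161

Need 2·17·exp(−2nε²) ≤ 0.037, i.e. exp(−2nε²) ≤ 0.037/34.
So 2nε² ≥ ln(34/0.037) = 6.823198.
Hence n ≥ 6.823198/(2·0.146²) = 160.049.
The smallest integer n is 161.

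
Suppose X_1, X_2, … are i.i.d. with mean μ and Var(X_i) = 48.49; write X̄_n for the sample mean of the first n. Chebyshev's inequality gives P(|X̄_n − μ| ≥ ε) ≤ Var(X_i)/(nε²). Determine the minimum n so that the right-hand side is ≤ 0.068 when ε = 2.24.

Require 48.49/(n·2.24²) ≤ 0.068, i.e. n ≥ 48.49/(0.068·2.24²) = 142.117.
The smallest integer n is 143.

143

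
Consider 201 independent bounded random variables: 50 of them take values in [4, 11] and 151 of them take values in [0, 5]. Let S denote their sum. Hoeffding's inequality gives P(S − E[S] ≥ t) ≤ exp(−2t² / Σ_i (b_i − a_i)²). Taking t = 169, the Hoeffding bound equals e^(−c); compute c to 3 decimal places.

9.176

Σ(b_i − a_i)² = 50·7² + 151·5² = 6225.
c = 2t² / 6225 = 2·169² / 6225 = 9.1762.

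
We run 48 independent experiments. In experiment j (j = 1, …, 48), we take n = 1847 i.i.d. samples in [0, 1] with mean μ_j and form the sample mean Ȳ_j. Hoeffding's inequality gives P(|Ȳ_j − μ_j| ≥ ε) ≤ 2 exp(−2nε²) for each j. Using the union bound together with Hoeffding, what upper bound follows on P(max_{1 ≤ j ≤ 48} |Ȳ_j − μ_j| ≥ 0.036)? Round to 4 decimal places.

Per-experiment Hoeffding bound: 2·exp(−2·1847·0.036²) = 2·exp(−4.78742) = 0.016668.
Union bound over 48 events: 48·0.016668 = 0.80005.

0.8001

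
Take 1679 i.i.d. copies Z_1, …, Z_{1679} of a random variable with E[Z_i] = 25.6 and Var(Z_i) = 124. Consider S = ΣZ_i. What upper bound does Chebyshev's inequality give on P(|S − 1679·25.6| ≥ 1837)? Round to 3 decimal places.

0.062

Var(S) = n·Var(Z_i) = 1679·124 = 208196.
Chebyshev: P(|S − 1679·25.6| ≥ 1837) ≤ Var(S)/1837² = 208196/3374569 = 0.0617.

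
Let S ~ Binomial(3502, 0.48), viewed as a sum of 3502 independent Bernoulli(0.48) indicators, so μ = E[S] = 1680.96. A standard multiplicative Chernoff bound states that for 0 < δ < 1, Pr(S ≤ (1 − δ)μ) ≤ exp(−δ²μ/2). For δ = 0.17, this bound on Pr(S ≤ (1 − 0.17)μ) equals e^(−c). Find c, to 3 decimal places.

c = δ²μ/2 = 0.17²·1680.96/2 = 24.2899.

24.290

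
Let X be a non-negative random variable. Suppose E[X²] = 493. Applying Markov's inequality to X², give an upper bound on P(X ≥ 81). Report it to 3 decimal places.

Since X ≥ 0, the event {X ≥ 81} is the same as {X² ≥ 6561}.
Markov's inequality applied to X² gives P(X² ≥ 6561) ≤ E[X²]/6561 = 493/6561 = 0.0751.

0.075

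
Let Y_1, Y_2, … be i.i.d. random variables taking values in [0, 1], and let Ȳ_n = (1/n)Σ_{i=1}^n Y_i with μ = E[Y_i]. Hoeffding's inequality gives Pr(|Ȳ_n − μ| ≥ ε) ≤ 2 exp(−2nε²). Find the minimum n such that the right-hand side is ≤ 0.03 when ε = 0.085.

Require 2·exp(−2nε²) ≤ 0.03, i.e. 2nε² ≥ ln(2/0.03) = 4.199705.
So n ≥ 4.199705 / (2·0.085²) = 290.637.
The smallest integer n is 291.

291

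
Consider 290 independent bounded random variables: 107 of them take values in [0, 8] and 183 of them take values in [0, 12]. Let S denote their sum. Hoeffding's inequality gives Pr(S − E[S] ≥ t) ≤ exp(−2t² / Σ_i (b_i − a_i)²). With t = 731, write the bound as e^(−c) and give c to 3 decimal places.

Σ(b_i − a_i)² = 107·8² + 183·12² = 33200.
c = 2t² / 33200 = 2·731² / 33200 = 32.1904.

32.190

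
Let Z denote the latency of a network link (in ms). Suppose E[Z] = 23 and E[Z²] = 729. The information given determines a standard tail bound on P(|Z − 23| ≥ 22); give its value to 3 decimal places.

The first two moments determine the variance, so Chebyshev's inequality is the sharpest standard bound available.
Var(Z) = E[Z²] − (E[Z])² = 729 − 529 = 200.
Chebyshev's inequality: P(|Z − μ| ≥ t) ≤ Var(Z)/t² = 200/484 = 0.4132.

0.413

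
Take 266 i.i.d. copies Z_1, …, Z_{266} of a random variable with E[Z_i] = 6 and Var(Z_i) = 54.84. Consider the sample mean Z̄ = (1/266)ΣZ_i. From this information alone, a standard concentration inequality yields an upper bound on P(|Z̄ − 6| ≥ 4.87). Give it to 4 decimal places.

0.0087

With mean and variance of each term known, Chebyshev's inequality bounds the deviation of the sum (or sample mean).
Var(Z̄) = Var(Z_i)/n = 54.84/266 = 0.20617.
Chebyshev: P(|Z̄ − 6| ≥ 4.87) ≤ Var(Z̄)/(4.87)² = 54.84/(266·4.87²) = 0.0087.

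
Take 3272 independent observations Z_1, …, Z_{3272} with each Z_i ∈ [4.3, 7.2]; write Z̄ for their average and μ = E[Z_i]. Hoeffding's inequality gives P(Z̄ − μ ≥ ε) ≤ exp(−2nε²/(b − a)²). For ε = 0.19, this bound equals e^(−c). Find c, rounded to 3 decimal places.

28.090

c = 2nε²/(b − a)² = 2·3272·0.19² / 2.9² = 28.0902.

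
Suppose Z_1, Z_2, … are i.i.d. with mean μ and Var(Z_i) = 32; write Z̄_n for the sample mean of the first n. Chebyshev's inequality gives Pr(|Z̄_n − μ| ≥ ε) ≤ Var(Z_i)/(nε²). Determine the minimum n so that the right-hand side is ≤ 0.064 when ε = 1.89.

140

Require 32/(n·1.89²) ≤ 0.064, i.e. n ≥ 32/(0.064·1.89²) = 139.974.
The smallest integer n is 140.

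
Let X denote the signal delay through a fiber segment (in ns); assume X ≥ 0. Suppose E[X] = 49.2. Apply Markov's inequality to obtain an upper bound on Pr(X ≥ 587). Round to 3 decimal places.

Markov's inequality: for a non-negative random variable, Pr(X ≥ a) ≤ E[X]/a.
Here E[X] = 49.2 and a = 587, so the bound is 49.2/587 = 0.0838.

0.084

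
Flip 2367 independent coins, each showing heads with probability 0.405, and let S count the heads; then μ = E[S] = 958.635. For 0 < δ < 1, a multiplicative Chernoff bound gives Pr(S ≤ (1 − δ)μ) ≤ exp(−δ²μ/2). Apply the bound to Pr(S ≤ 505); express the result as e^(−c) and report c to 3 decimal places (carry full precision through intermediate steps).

Write 505 = (1 − δ)μ, so δ = 1 − 505/958.635 = 0.4732093…
Then the exponent is δ²μ/2 = (μ − 505)²/(2μ) = 107.332151.

107.332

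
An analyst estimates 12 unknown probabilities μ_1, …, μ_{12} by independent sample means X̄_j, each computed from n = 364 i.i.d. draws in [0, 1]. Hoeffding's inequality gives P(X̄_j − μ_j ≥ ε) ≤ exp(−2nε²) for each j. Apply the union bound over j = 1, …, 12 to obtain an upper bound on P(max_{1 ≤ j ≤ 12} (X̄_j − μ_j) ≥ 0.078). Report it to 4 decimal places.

Per-experiment Hoeffding bound: exp(−2·364·0.078²) = exp(−4.42915) = 0.011925.
Union bound over 12 events: 12·0.011925 = 0.14310.

0.1431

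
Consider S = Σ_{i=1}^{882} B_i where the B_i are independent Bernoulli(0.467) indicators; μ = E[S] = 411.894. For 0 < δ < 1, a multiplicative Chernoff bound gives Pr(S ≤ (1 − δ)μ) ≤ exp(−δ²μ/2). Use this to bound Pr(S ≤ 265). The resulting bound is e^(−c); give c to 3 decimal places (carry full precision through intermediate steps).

Write 265 = (1 − δ)μ, so δ = 1 − 265/411.894 = 0.3566306…
Then the exponent is δ²μ/2 = (μ − 265)²/(2μ) = 26.193447.

26.193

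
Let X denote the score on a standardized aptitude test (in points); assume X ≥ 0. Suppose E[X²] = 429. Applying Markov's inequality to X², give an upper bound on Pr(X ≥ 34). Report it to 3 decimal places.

Since X ≥ 0, the event {X ≥ 34} is the same as {X² ≥ 1156}.
Markov's inequality applied to X² gives Pr(X² ≥ 1156) ≤ E[X²]/1156 = 429/1156 = 0.3711.

0.371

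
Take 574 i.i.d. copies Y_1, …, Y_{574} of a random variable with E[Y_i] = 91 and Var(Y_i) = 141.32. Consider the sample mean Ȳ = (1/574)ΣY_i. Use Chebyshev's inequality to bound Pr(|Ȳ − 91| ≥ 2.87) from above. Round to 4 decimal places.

0.0299

Var(Ȳ) = Var(Y_i)/n = 141.32/574 = 0.2462.
Chebyshev: Pr(|Ȳ − 91| ≥ 2.87) ≤ Var(Ȳ)/(2.87)² = 141.32/(574·2.87²) = 0.0299.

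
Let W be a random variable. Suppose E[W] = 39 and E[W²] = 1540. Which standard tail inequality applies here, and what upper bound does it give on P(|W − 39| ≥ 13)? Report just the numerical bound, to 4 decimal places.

The first two moments determine the variance, so Chebyshev's inequality is the sharpest standard bound available.
Var(W) = E[W²] − (E[W])² = 1540 − 1521 = 19.
Chebyshev's inequality: P(|W − μ| ≥ t) ≤ Var(W)/t² = 19/169 = 0.1124.

0.1124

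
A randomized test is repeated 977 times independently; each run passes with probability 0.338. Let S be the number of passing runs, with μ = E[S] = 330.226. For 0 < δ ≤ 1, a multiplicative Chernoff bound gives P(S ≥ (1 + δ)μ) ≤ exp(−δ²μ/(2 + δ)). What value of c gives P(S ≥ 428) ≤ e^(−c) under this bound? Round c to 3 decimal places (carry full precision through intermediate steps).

12.608

Write 428 = (1 + δ)μ, so δ = 428/330.226 − 1 = 0.2960821…
Then the exponent is δ²μ/(2 + δ) = (428 − μ)² / (μ·(2 + δ)) = 12.608055.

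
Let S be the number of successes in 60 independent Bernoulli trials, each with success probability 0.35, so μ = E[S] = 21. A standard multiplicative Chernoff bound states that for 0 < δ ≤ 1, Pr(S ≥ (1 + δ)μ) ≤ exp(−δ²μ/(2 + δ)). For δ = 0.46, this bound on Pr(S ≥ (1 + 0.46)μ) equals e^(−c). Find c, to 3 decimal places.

c = δ²μ/(2 + δ) = 0.46²·21/(2 + 0.46) = 1.8063.

1.806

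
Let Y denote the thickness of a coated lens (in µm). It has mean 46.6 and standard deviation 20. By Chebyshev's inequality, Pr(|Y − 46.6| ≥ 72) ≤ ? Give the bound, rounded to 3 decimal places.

0.077

Chebyshev: Pr(|Y − μ| ≥ t) ≤ Var(Y)/t².
Var(Y) = σ² = 20² = 400.
Bound = 400 / 5184 = 0.0772.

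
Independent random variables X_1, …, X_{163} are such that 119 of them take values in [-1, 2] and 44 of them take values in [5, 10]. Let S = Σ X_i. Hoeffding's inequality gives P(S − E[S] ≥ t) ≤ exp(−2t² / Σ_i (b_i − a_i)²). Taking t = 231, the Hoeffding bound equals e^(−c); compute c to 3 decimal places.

49.158

Σ(b_i − a_i)² = 119·3² + 44·5² = 2171.
c = 2t² / 2171 = 2·231² / 2171 = 49.1580.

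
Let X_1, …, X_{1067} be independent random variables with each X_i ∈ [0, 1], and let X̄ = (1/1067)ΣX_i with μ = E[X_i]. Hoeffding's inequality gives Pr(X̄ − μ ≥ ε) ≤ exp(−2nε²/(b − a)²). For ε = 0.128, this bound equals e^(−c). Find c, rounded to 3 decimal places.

c = 2nε²/(b − a)² = 2·1067·0.128² / 1² = 34.9635.

34.963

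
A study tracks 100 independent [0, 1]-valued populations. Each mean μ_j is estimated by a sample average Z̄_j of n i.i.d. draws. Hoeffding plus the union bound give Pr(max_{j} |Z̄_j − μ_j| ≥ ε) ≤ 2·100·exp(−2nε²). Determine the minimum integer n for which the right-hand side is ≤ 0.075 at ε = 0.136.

Need 2·100·exp(−2nε²) ≤ 0.075, i.e. exp(−2nε²) ≤ 0.075/200.
So 2nε² ≥ ln(200/0.075) = 7.888585.
Hence n ≥ 7.888585/(2·0.136²) = 213.251.
The smallest integer n is 214.

214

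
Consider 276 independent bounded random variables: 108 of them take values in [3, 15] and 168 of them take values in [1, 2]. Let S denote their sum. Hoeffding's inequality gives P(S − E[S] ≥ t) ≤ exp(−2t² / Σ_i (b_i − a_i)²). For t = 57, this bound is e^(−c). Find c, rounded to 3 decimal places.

0.413

Σ(b_i − a_i)² = 108·12² + 168·1² = 15720.
c = 2t² / 15720 = 2·57² / 15720 = 0.4134.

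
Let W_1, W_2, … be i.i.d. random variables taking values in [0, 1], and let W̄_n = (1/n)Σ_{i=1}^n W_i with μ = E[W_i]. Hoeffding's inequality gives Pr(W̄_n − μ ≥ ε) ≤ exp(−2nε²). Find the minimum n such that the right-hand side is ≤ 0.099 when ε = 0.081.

Require exp(−2nε²) ≤ 0.099, i.e. 2nε² ≥ ln(1/0.099) = 2.312635.
So n ≥ 2.312635 / (2·0.081²) = 176.241.
The smallest integer n is 177.

177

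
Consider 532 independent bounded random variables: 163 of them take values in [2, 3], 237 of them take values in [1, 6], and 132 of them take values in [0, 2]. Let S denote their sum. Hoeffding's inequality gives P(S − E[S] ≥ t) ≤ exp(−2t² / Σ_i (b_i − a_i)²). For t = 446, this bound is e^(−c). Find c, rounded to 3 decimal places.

Σ(b_i − a_i)² = 163·1² + 237·5² + 132·2² = 6616.
c = 2t² / 6616 = 2·446² / 6616 = 60.1318.

60.132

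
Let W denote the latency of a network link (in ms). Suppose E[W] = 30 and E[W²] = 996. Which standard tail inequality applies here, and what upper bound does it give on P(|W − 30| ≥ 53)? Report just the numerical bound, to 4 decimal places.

The first two moments determine the variance, so Chebyshev's inequality is the sharpest standard bound available.
Var(W) = E[W²] − (E[W])² = 996 − 900 = 96.
Chebyshev's inequality: P(|W − μ| ≥ t) ≤ Var(W)/t² = 96/2809 = 0.0342.

0.0342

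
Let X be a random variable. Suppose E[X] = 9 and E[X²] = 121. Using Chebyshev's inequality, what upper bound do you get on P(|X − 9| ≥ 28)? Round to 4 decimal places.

Var(X) = E[X²] − (E[X])² = 121 − 81 = 40.
Chebyshev's inequality: P(|X − μ| ≥ t) ≤ Var(X)/t² = 40/784 = 0.0510.

0.0510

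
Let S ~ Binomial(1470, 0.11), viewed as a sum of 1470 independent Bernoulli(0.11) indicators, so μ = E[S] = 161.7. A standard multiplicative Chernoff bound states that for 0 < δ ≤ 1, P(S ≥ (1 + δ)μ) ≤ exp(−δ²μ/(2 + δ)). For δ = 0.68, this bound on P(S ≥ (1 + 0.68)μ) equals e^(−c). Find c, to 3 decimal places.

27.899

c = δ²μ/(2 + δ) = 0.68²·161.7/(2 + 0.68) = 27.8993.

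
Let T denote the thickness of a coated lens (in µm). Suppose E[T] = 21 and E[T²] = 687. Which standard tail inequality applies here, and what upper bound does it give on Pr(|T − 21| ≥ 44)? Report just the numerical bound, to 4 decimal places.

0.1271

The first two moments determine the variance, so Chebyshev's inequality is the sharpest standard bound available.
Var(T) = E[T²] − (E[T])² = 687 − 441 = 246.
Chebyshev's inequality: Pr(|T − μ| ≥ t) ≤ Var(T)/t² = 246/1936 = 0.1271.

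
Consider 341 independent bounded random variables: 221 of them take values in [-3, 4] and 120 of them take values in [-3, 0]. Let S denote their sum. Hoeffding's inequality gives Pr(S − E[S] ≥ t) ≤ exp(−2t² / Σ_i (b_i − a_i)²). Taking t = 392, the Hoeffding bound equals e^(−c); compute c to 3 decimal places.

25.806

Σ(b_i − a_i)² = 221·7² + 120·3² = 11909.
c = 2t² / 11909 = 2·392² / 11909 = 25.8064.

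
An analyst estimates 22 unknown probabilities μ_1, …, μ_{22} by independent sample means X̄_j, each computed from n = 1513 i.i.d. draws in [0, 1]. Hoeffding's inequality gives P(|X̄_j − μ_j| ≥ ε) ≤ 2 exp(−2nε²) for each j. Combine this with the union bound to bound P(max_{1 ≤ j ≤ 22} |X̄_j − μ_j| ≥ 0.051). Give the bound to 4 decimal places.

Per-experiment Hoeffding bound: 2·exp(−2·1513·0.051²) = 2·exp(−7.87063) = 0.00076359.
Union bound over 22 events: 22·0.00076359 = 0.01680.

0.0168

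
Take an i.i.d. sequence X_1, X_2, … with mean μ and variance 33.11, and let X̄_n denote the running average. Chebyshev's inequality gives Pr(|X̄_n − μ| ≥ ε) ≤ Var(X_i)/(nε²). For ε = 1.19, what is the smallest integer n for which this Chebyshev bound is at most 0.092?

255

Require 33.11/(n·1.19²) ≤ 0.092, i.e. n ≥ 33.11/(0.092·1.19²) = 254.143.
The smallest integer n is 255.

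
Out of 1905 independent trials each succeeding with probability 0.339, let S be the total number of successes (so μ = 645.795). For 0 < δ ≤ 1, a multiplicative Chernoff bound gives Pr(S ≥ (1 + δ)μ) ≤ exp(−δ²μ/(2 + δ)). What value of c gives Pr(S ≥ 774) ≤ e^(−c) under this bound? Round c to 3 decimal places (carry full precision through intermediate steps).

Write 774 = (1 + δ)μ, so δ = 774/645.795 − 1 = 0.1985228…
Then the exponent is δ²μ/(2 + δ) = (774 − μ)² / (μ·(2 + δ)) = 11.576687.

11.577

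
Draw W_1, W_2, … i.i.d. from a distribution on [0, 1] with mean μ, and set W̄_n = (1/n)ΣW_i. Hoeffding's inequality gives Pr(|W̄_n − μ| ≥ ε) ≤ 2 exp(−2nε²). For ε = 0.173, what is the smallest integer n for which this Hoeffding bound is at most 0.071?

Require 2·exp(−2nε²) ≤ 0.071, i.e. 2nε² ≥ ln(2/0.071) = 3.338223.
So n ≥ 3.338223 / (2·0.173²) = 55.769.
The smallest integer n is 56.

56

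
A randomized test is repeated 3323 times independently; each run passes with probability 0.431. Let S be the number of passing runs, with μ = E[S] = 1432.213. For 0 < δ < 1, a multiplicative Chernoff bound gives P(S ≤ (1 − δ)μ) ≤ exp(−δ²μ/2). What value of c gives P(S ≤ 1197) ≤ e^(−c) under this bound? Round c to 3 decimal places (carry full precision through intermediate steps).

Write 1197 = (1 − δ)μ, so δ = 1 − 1197/1432.213 = 0.1642305…
Then the exponent is δ²μ/2 = (μ − 1197)²/(2μ) = 19.314570.

19.315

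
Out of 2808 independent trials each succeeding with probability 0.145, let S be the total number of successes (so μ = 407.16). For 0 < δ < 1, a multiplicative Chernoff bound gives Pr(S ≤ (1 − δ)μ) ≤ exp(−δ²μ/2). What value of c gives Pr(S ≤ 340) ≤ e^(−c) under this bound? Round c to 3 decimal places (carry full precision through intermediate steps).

Write 340 = (1 − δ)μ, so δ = 1 − 340/407.16 = 0.1649474…
Then the exponent is δ²μ/2 = (μ − 340)²/(2μ) = 5.538935.

5.539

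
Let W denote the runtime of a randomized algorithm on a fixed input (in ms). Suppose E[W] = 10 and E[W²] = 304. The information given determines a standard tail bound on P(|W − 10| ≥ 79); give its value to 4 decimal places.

0.0327

The first two moments determine the variance, so Chebyshev's inequality is the sharpest standard bound available.
Var(W) = E[W²] − (E[W])² = 304 − 100 = 204.
Chebyshev's inequality: P(|W − μ| ≥ t) ≤ Var(W)/t² = 204/6241 = 0.0327.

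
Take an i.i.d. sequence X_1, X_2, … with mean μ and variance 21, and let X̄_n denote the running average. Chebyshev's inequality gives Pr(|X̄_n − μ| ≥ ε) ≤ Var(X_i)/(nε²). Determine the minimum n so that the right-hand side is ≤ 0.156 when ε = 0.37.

984

Require 21/(n·0.37²) ≤ 0.156, i.e. n ≥ 21/(0.156·0.37²) = 983.312.
The smallest integer n is 984.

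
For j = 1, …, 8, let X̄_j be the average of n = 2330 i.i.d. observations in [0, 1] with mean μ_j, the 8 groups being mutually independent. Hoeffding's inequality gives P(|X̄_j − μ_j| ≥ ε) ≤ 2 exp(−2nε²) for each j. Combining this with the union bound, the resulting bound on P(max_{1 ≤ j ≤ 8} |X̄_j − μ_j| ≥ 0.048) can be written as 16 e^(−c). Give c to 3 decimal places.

10.737

Union bound over the 8 events: P(max_{1 ≤ j ≤ 8} |X̄_j − μ_j| ≥ 0.048) ≤ 8·2·exp(−2nε²) = 16 exp(−2·2330·0.048²).
So c = 2·2330·0.048² = 10.7366.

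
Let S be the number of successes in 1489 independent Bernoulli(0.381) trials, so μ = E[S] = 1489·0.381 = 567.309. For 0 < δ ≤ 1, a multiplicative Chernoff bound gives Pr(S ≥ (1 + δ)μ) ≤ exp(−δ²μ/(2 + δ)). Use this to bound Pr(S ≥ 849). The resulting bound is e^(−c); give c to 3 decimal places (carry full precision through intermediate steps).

56.026

Write 849 = (1 + δ)μ, so δ = 849/567.309 − 1 = 0.4965389…
Then the exponent is δ²μ/(2 + δ) = (849 − μ)² / (μ·(2 + δ)) = 56.025782.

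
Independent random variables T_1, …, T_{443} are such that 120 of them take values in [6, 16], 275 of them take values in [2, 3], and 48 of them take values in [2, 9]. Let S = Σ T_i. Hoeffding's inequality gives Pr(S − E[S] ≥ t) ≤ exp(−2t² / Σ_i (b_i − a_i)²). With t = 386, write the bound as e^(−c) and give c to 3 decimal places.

Σ(b_i − a_i)² = 120·10² + 275·1² + 48·7² = 14627.
c = 2t² / 14627 = 2·386² / 14627 = 20.3727.

20.373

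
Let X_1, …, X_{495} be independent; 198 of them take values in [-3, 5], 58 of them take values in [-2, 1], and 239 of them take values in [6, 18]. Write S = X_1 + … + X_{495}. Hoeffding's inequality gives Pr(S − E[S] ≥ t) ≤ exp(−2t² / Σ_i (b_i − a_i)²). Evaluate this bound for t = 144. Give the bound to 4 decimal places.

Σ(b_i − a_i)² = 198·8² + 58·3² + 239·12² = 47610.
Exponent = 2·144² / 47610 = 0.87108.
Bound = exp(−0.87108) = 0.41850.

0.4185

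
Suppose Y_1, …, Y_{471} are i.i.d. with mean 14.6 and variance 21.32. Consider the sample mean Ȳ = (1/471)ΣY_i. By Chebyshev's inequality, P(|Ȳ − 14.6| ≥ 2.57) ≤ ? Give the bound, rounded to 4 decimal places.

0.0069

Var(Ȳ) = Var(Y_i)/n = 21.32/471 = 0.045265.
Chebyshev: P(|Ȳ − 14.6| ≥ 2.57) ≤ Var(Ȳ)/(2.57)² = 21.32/(471·2.57²) = 0.0069.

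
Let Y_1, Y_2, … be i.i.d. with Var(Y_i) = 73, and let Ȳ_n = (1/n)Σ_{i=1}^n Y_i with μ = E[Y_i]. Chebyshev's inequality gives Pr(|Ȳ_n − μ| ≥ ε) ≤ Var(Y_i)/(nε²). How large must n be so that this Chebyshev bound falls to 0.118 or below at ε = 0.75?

1100

Require 73/(n·0.75²) ≤ 0.118, i.e. n ≥ 73/(0.118·0.75²) = 1099.812.
The smallest integer n is 1100.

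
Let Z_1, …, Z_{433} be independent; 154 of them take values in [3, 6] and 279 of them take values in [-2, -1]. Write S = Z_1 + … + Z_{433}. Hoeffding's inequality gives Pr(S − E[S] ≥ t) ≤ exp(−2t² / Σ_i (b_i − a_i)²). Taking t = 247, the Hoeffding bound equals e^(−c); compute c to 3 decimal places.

Σ(b_i − a_i)² = 154·3² + 279·1² = 1665.
c = 2t² / 1665 = 2·247² / 1665 = 73.2841.

73.284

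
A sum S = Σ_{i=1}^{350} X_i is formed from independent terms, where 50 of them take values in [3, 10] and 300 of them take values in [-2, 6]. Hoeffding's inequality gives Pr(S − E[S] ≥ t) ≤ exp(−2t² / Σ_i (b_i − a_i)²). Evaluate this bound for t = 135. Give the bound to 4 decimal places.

0.1857

Σ(b_i − a_i)² = 50·7² + 300·8² = 21650.
Exponent = 2·135² / 21650 = 1.68360.
Bound = exp(−1.68360) = 0.18570.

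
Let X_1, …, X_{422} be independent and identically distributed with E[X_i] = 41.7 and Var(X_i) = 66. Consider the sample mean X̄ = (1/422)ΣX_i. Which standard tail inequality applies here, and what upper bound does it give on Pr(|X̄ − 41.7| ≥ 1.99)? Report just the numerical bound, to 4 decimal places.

With mean and variance of each term known, Chebyshev's inequality bounds the deviation of the sum (or sample mean).
Var(X̄) = Var(X_i)/n = 66/422 = 0.1564.
Chebyshev: Pr(|X̄ − 41.7| ≥ 1.99) ≤ Var(X̄)/(1.99)² = 66/(422·1.99²) = 0.0395.

0.0395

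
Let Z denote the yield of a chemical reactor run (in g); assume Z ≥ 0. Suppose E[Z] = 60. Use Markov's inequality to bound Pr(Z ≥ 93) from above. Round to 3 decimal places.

Markov's inequality: for a non-negative random variable, Pr(Z ≥ a) ≤ E[Z]/a.
Here E[Z] = 60 and a = 93, so the bound is 60/93 = 0.6452.

0.645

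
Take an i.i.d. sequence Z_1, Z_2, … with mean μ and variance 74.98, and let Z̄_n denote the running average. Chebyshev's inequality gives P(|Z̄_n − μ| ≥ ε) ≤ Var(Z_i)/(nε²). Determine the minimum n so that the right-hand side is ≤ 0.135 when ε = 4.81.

Require 74.98/(n·4.81²) ≤ 0.135, i.e. n ≥ 74.98/(0.135·4.81²) = 24.006.
The smallest integer n is 25.

25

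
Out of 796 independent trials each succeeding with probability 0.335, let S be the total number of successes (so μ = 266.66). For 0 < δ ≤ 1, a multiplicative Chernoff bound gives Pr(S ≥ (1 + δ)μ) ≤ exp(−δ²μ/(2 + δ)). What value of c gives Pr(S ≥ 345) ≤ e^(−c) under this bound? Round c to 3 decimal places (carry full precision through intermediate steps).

Write 345 = (1 + δ)μ, so δ = 345/266.66 − 1 = 0.2937823…
Then the exponent is δ²μ/(2 + δ) = (345 − μ)² / (μ·(2 + δ)) = 10.033606.

10.034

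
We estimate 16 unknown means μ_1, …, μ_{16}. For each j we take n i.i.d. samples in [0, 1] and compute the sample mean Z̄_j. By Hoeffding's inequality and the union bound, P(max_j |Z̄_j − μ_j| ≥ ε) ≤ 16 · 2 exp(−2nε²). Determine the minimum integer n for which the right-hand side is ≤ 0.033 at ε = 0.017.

11898

Need 2·16·exp(−2nε²) ≤ 0.033, i.e. exp(−2nε²) ≤ 0.033/32.
So 2nε² ≥ ln(32/0.033) = 6.876984.
Hence n ≥ 6.876984/(2·0.017²) = 11897.896.
The smallest integer n is 11898.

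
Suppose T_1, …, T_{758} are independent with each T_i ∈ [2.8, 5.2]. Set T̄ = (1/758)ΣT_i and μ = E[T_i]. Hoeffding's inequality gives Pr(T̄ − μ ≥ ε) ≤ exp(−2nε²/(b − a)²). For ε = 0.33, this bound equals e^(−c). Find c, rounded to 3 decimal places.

c = 2nε²/(b − a)² = 2·758·0.33² / 2.4² = 28.6619.

28.662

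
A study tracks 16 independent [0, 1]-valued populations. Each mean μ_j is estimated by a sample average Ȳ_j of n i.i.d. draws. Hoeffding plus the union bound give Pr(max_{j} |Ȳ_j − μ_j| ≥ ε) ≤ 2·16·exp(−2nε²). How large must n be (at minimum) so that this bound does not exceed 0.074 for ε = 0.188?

Need 2·16·exp(−2nε²) ≤ 0.074, i.e. exp(−2nε²) ≤ 0.074/32.
So 2nε² ≥ ln(32/0.074) = 6.069426.
Hence n ≥ 6.069426/(2·0.188²) = 85.862.
The smallest integer n is 86.

86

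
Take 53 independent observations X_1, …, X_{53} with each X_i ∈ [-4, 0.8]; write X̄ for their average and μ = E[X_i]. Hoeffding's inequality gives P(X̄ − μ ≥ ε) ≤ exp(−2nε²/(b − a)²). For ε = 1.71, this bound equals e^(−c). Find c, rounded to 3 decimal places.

c = 2nε²/(b − a)² = 2·53·1.71² / 4.8² = 13.4529.

13.453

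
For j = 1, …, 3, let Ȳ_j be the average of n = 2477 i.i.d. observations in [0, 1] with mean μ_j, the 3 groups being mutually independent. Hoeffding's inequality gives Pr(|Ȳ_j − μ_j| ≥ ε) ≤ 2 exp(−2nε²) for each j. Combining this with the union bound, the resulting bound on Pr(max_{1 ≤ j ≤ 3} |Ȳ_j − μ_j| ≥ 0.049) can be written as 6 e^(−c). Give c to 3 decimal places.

11.895

Union bound over the 3 events: Pr(max_{1 ≤ j ≤ 3} |Ȳ_j − μ_j| ≥ 0.049) ≤ 3·2·exp(−2nε²) = 6 exp(−2·2477·0.049²).
So c = 2·2477·0.049² = 11.8946.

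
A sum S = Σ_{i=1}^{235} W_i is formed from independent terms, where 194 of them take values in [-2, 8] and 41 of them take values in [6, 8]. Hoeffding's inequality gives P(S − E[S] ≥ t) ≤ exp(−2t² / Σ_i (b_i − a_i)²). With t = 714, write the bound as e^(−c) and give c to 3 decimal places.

Σ(b_i − a_i)² = 194·10² + 41·2² = 19564.
c = 2t² / 19564 = 2·714² / 19564 = 52.1157.

52.116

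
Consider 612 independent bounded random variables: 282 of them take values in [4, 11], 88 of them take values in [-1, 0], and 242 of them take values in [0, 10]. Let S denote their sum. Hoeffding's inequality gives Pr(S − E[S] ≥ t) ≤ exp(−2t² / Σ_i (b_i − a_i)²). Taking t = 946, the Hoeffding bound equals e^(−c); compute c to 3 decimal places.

46.970

Σ(b_i − a_i)² = 282·7² + 88·1² + 242·10² = 38106.
c = 2t² / 38106 = 2·946² / 38106 = 46.9698.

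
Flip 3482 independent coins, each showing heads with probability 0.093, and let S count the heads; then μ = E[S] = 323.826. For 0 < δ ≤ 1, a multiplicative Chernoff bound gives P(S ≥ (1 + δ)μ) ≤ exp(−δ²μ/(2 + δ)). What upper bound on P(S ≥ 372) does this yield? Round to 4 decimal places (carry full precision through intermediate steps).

Write 372 = (1 + δ)μ, so δ = 372/323.826 − 1 = 0.1487651…
Then the exponent is δ²μ/(2 + δ) = (372 − μ)² / (μ·(2 + δ)) = 3.335222.
Bound = exp(−3.335222) = 0.03561.

0.0356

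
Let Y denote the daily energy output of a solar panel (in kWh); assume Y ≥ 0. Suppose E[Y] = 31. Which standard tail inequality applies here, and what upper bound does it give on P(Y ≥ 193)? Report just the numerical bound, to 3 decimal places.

0.161

Only the mean of a non-negative variable is known, so Markov's inequality is the applicable tail bound.
Markov's inequality: for a non-negative random variable, P(Y ≥ a) ≤ E[Y]/a.
Here E[Y] = 31 and a = 193, so the bound is 31/193 = 0.1606.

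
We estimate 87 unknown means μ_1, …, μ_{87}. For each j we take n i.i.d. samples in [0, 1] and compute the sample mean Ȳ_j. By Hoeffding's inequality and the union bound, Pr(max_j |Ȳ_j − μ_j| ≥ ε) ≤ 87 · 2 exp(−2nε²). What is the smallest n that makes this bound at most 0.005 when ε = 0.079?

Need 2·87·exp(−2nε²) ≤ 0.005, i.e. exp(−2nε²) ≤ 0.005/174.
So 2nε² ≥ ln(174/0.005) = 10.457373.
Hence n ≥ 10.457373/(2·0.079²) = 837.796.
The smallest integer n is 838.

838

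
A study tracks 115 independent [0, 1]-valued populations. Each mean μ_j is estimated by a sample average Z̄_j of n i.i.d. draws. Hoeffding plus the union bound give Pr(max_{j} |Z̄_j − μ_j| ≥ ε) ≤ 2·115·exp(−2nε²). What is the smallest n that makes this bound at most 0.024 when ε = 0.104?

Need 2·115·exp(−2nε²) ≤ 0.024, i.e. exp(−2nε²) ≤ 0.024/230.
So 2nε² ≥ ln(230/0.024) = 9.167781.
Hence n ≥ 9.167781/(2·0.104²) = 423.806.
The smallest integer n is 424.

424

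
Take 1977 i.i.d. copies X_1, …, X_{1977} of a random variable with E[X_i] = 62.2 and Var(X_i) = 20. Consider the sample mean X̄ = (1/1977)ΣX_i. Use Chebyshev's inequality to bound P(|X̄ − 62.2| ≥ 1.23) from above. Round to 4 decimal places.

Var(X̄) = Var(X_i)/n = 20/1977 = 0.010116.
Chebyshev: P(|X̄ − 62.2| ≥ 1.23) ≤ Var(X̄)/(1.23)² = 20/(1977·1.23²) = 0.0067.

0.0067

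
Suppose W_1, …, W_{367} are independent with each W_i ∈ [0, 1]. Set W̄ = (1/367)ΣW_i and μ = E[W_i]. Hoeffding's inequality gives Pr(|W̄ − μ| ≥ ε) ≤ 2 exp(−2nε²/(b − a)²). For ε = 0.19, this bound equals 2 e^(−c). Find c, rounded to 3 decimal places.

c = 2nε²/(b − a)² = 2·367·0.19² / 1² = 26.4974.

26.497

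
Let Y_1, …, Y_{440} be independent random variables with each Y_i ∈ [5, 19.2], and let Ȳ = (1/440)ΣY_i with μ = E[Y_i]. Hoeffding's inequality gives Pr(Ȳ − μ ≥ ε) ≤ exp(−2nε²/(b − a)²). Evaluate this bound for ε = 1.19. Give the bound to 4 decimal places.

Exponent: 2nε²/(b − a)² = 2·440·1.19² / 14.2² = 6.18016.
Bound = exp(−6.18016) = 0.00207.

0.0021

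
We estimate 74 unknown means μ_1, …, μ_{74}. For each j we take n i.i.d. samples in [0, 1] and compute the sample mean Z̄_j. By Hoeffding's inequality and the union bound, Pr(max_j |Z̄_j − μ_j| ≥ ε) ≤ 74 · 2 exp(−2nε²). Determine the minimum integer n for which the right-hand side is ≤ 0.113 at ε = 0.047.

1625

Need 2·74·exp(−2nε²) ≤ 0.113, i.e. exp(−2nε²) ≤ 0.113/148.
So 2nε² ≥ ln(148/0.113) = 7.177580.
Hence n ≥ 7.177580/(2·0.047²) = 1624.622.
The smallest integer n is 1625.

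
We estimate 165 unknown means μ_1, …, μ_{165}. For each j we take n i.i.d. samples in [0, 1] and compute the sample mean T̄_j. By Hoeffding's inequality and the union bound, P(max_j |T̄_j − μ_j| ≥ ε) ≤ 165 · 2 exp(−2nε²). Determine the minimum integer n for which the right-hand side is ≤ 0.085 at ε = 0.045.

Need 2·165·exp(−2nε²) ≤ 0.085, i.e. exp(−2nε²) ≤ 0.085/330.
So 2nε² ≥ ln(330/0.085) = 8.264197.
Hence n ≥ 8.264197/(2·0.045²) = 2040.542.
The smallest integer n is 2041.

2041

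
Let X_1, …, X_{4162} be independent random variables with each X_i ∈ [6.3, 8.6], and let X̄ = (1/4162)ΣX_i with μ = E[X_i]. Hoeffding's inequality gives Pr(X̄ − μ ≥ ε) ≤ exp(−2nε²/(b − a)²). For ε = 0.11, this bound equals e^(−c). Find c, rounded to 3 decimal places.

19.040

c = 2nε²/(b − a)² = 2·4162·0.11² / 2.3² = 19.0398.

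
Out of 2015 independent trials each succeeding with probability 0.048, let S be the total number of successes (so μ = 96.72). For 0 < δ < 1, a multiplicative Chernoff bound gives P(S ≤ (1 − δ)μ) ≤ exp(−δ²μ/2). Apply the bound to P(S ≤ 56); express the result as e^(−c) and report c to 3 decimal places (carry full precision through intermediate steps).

Write 56 = (1 − δ)μ, so δ = 1 − 56/96.72 = 0.4210091…
Then the exponent is δ²μ/2 = (μ − 56)²/(2μ) = 8.571745.

8.572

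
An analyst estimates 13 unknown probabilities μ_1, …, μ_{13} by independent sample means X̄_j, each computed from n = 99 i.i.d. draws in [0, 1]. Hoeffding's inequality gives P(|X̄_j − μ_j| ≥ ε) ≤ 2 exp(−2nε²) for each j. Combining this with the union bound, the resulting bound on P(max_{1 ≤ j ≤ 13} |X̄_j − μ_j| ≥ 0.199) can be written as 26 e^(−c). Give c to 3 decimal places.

7.841

Union bound over the 13 events: P(max_{1 ≤ j ≤ 13} |X̄_j − μ_j| ≥ 0.199) ≤ 13·2·exp(−2nε²) = 26 exp(−2·99·0.199²).
So c = 2·99·0.199² = 7.8410.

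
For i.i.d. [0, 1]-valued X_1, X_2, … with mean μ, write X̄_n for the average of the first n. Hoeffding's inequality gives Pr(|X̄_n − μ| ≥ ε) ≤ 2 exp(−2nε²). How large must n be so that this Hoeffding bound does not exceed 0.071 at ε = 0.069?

Require 2·exp(−2nε²) ≤ 0.071, i.e. 2nε² ≥ ln(2/0.071) = 3.338223.
So n ≥ 3.338223 / (2·0.069²) = 350.580.
The smallest integer n is 351.

351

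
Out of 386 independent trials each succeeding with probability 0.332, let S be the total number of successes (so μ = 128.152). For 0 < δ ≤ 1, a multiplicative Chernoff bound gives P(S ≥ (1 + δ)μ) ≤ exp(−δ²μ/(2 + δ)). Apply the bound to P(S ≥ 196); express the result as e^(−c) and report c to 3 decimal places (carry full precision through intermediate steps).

14.201

Write 196 = (1 + δ)μ, so δ = 196/128.152 − 1 = 0.5294338…
Then the exponent is δ²μ/(2 + δ) = (196 − μ)² / (μ·(2 + δ)) = 14.201211.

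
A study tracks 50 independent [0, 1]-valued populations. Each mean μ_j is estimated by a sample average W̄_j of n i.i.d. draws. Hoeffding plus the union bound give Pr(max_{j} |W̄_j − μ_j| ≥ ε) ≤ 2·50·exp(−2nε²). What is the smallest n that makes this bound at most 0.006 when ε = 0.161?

Need 2·50·exp(−2nε²) ≤ 0.006, i.e. exp(−2nε²) ≤ 0.006/100.
So 2nε² ≥ ln(100/0.006) = 9.721166.
Hence n ≥ 9.721166/(2·0.161²) = 187.515.
The smallest integer n is 188.

188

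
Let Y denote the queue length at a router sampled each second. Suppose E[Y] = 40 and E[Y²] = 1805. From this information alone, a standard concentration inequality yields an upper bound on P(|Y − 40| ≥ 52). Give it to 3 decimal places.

The first two moments determine the variance, so Chebyshev's inequality is the sharpest standard bound available.
Var(Y) = E[Y²] − (E[Y])² = 1805 − 1600 = 205.
Chebyshev's inequality: P(|Y − μ| ≥ t) ≤ Var(Y)/t² = 205/2704 = 0.0758.

0.076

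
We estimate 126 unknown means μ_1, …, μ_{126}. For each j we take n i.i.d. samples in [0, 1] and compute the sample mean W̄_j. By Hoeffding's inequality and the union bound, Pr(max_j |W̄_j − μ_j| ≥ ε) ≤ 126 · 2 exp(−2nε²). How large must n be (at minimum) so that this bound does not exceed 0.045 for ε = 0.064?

Need 2·126·exp(−2nε²) ≤ 0.045, i.e. exp(−2nε²) ≤ 0.045/252.
So 2nε² ≥ ln(252/0.045) = 8.630522.
Hence n ≥ 8.630522/(2·0.064²) = 1053.531.
The smallest integer n is 1054.

1054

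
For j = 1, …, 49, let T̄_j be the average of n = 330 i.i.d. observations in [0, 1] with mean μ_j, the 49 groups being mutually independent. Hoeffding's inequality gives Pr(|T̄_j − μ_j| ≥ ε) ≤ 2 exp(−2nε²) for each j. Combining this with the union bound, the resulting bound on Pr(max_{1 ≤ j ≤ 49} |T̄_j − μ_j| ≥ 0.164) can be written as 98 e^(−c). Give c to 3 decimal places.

Union bound over the 49 events: Pr(max_{1 ≤ j ≤ 49} |T̄_j − μ_j| ≥ 0.164) ≤ 49·2·exp(−2nε²) = 98 exp(−2·330·0.164²).
So c = 2·330·0.164² = 17.7514.

17.751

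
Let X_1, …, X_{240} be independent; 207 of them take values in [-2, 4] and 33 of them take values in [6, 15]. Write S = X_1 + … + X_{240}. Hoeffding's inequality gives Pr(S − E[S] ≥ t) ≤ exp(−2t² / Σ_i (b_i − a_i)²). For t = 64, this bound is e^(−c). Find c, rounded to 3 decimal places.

Σ(b_i − a_i)² = 207·6² + 33·9² = 10125.
c = 2t² / 10125 = 2·64² / 10125 = 0.8091.

0.809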